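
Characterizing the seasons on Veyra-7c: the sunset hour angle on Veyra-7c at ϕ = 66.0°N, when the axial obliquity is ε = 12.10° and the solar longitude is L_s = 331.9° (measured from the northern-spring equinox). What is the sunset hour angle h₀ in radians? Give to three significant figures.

h₀ = 1.35 rad

Solar declination: sin δ = sin ε · sin L_s = sin 12.10° × sin 331.9° = -0.09873, so δ = -5.666°.
cos h₀ = −tan ϕ · tan δ = −tan(+66.0°) × tan(-5.666°) = 0.2228, so h₀ = 1.3461 rad = 77.12°.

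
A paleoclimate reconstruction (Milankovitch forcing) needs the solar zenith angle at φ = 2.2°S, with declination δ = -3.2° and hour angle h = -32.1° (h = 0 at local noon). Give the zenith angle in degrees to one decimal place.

θ_z = 32.1°

cos θ_z = sin φ sin δ + cos φ cos δ cos h = 0.002143 + 0.845178 = 0.847321.
θ_z = arccos(0.847321) = 32.1°.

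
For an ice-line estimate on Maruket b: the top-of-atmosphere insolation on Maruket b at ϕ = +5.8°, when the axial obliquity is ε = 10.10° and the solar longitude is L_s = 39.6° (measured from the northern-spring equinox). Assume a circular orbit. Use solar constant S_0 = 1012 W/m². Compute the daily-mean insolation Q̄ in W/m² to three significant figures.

Q̄ ≈ 324 W/m²

Solar declination: sin δ = sin ε · sin L_s = sin 10.10° × sin 39.6° = 0.11178, so δ = +6.418°.
cos h₀ = −tan(+5.8°) tan(+6.418°) = -0.0114, h₀ = 1.5822 rad.
Bracket: h₀ sin ϕ sin δ + cos ϕ cos δ sin h₀ = 1.5822×0.10106×0.11178 + 0.99488×0.99373×0.99993 = 0.017873 + 0.988573 = 1.006446.
Q̄ = (S_0/π) × [bracket] = (1012/π) × 1.006446 = 324.2 W/m².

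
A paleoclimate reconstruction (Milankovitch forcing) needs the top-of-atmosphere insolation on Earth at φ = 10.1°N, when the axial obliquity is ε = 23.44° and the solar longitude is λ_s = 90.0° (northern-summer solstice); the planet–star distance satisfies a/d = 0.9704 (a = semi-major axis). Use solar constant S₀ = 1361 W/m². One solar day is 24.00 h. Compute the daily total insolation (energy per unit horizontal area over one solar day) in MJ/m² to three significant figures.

Solar declination: sin δ = sin ε · sin λ_s = sin 23.44° × sin 90.0° = 0.39779, so δ = +23.440°.
cos H₀ = −tan(+10.1°) tan(+23.440°) = -0.0772, H₀ = 1.6481 rad.
Bracket: H₀ sin φ sin δ + cos φ cos δ sin H₀ = 1.6481×0.17537×0.39779 + 0.98450×0.91748×0.99701 = 0.114972 + 0.900558 = 1.015530.
Inverse-square distance factor (a/d)² = 0.9704² = 0.941676.
Q̄ = (S₀/π) × 0.941676 × [bracket] = (1361/π) × 0.941676 × 1.015530 = 414.29 W/m².
Daily total = Q̄ × 24.00 h × 3600 s/h = 414.29 × 24.00 × 3600 / 10⁶ = 35.79 MJ/m².

35.8 MJ/m²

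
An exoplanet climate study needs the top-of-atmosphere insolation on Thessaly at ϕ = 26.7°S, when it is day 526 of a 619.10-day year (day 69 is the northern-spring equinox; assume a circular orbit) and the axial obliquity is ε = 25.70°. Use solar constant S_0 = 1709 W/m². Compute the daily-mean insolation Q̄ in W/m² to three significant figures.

Q̄ ≈ 617 W/m²

Solar longitude: L_s = 360° × (526 − 69)/619.10 = 265.741°.
sin δ = sin 25.70° × sin 265.741° = -0.43246, so δ = -25.624°.
cos h₀ = −tan(-26.7°) tan(-25.624°) = -0.2412, h₀ = 1.8144 rad.
Bracket: h₀ sin ϕ sin δ + cos ϕ cos δ sin h₀ = 1.8144×-0.44932×-0.43246 + 0.89337×0.90165×0.97047 = 0.352561 + 0.781720 = 1.134281.
Q̄ = (S_0/π) × [bracket] = (1709/π) × 1.134281 = 617.0 W/m².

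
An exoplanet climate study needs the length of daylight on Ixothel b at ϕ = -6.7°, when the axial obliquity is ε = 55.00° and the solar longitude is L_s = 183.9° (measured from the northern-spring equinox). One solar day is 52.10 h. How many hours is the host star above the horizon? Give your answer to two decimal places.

26.16 h

Solar declination: sin δ = sin ε · sin L_s = sin 55.00° × sin 183.9° = -0.05571, so δ = -3.194°.
cos h₀ = −tan ϕ · tan δ = −tan(-6.7°) × tan(-3.194°) = -0.0066, so h₀ = 1.5774 rad = 90.38°.
Daylight = 2h₀/(2π) × 52.10 h = (1.5774/π) × 52.10 = 26.16 h.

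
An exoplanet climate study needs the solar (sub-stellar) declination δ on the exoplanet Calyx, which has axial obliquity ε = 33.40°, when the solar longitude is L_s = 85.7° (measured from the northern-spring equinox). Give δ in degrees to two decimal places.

δ = +33.29°

sin δ = sin ε · sin L_s = sin 33.40° × sin 85.7° = 0.548931.
δ = arcsin(0.548931) = +33.29°.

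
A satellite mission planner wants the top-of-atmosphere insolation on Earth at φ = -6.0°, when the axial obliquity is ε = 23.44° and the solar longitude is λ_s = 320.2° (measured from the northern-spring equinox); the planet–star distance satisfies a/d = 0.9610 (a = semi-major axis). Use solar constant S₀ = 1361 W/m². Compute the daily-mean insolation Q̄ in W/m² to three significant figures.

Q̄ ≈ 402 W/m²

Solar declination: sin δ = sin ε · sin λ_s = sin 23.44° × sin 320.2° = -0.25463, so δ = -14.752°.
cos H₀ = −tan(-6.0°) tan(-14.752°) = -0.0277, H₀ = 1.5985 rad.
Bracket: H₀ sin φ sin δ + cos φ cos δ sin H₀ = 1.5985×-0.10453×-0.25463 + 0.99452×0.96704×0.99962 = 0.042546 + 0.961375 = 1.003921.
Inverse-square distance factor (a/d)² = 0.9610² = 0.923521.
Q̄ = (S₀/π) × 0.923521 × [bracket] = (1361/π) × 0.923521 × 1.003921 = 401.7 W/m².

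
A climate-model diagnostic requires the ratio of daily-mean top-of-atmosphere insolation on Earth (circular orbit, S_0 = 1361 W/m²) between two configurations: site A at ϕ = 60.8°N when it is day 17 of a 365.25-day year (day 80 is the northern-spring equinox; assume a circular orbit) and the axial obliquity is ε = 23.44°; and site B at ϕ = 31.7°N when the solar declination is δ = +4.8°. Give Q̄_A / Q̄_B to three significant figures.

— Configuration A (ϕ=+60.8°):
Solar longitude: L_s = 360° × (17 − 80)/365.25 = -62.094°, i.e. -62.094° + 360° = 297.906°.
sin δ = sin 23.44° × sin 297.906° = -0.35153, so δ = -20.581°.
cos h₀ = −tan(+60.8°) tan(-20.581°) = 0.6719, h₀ = 0.8341 rad.
Bracket: h₀ sin ϕ sin δ + cos ϕ cos δ sin h₀ = 0.8341×0.87292×-0.35153 + 0.48786×0.93618×0.74066 = -0.255950 + 0.338278 = 0.082328.
Q̄ = (S_0/π) × [bracket] = (1361/π) × 0.082328 = 35.666 W/m².
— Configuration B (ϕ=+31.7°):
cos h₀ = −tan(+31.7°) tan(+4.800°) = -0.0519, h₀ = 1.6227 rad.
Bracket: h₀ sin ϕ sin δ + cos ϕ cos δ sin h₀ = 1.6227×0.52547×0.08368 + 0.85081×0.99649×0.99865 = 0.071352 + 0.846679 = 0.918031.
Q̄ = (S_0/π) × [bracket] = (1361/π) × 0.918031 = 397.71 W/m².
Ratio Q̄_A / Q̄_B = 35.666 / 397.71 = 0.08968.

Q̄_A / Q̄_B ≈ 0.0897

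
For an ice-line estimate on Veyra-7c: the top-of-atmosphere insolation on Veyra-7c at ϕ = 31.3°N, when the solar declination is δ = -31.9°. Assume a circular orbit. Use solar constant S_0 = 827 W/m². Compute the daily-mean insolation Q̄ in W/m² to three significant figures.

cos h₀ = −tan(+31.3°) tan(-31.900°) = 0.3785, h₀ = 1.1827 rad.
Bracket: h₀ sin ϕ sin δ + cos ϕ cos δ sin h₀ = 1.1827×0.51952×-0.52844 + 0.85446×0.84897×0.92562 = -0.324693 + 0.671455 = 0.346762.
Q̄ = (S_0/π) × [bracket] = (827/π) × 0.346762 = 91.28 W/m².

Q̄ ≈ 91.3 W/m²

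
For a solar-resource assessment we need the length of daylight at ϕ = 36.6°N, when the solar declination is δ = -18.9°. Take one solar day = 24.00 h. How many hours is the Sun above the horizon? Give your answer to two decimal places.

cos h₀ = −tan ϕ · tan δ = −tan(+36.6°) × tan(-18.900°) = 0.2543, so h₀ = 1.3137 rad = 75.27°.
Daylight = 2h₀/(2π) × 24.00 h = (1.3137/π) × 24.00 = 10.04 h.

10.04 h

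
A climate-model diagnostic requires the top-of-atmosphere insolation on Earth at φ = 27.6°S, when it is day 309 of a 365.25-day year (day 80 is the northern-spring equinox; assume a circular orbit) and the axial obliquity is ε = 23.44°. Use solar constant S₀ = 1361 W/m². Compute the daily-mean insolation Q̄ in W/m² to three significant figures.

Q̄ ≈ 462 W/m²

Solar longitude: λ_s = 360° × (309 − 80)/365.25 = 225.708°.
sin δ = sin 23.44° × sin 225.708° = -0.28474, so δ = -16.543°.
cos H₀ = −tan(-27.6°) tan(-16.543°) = -0.1553, H₀ = 1.7267 rad.
Bracket: H₀ sin φ sin δ + cos φ cos δ sin H₀ = 1.7267×-0.46330×-0.28474 + 0.88620×0.95861×0.98787 = 0.227786 + 0.839216 = 1.067002.
Q̄ = (S₀/π) × [bracket] = (1361/π) × 1.067002 = 462.2 W/m².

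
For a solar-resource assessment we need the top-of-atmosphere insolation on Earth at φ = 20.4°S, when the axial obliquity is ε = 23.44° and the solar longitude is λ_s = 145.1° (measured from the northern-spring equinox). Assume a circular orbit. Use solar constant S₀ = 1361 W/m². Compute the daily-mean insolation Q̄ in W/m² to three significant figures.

Q̄ ≈ 343 W/m²

Solar declination: sin δ = sin ε · sin λ_s = sin 23.44° × sin 145.1° = 0.22759, so δ = +13.155°.
cos H₀ = −tan(-20.4°) tan(+13.155°) = 0.0869, H₀ = 1.4838 rad.
Bracket: H₀ sin φ sin δ + cos φ cos δ sin H₀ = 1.4838×-0.34857×0.22759 + 0.93728×0.97376×0.99622 = -0.117711 + 0.909236 = 0.791525.
Q̄ = (S₀/π) × [bracket] = (1361/π) × 0.791525 = 342.9 W/m².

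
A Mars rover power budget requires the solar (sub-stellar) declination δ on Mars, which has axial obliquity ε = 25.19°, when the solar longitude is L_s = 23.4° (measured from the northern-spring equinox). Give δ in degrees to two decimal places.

sin δ = sin ε · sin L_s = sin 25.19° × sin 23.4° = 0.169035.
δ = arcsin(0.169035) = +9.73°.

δ = +9.73°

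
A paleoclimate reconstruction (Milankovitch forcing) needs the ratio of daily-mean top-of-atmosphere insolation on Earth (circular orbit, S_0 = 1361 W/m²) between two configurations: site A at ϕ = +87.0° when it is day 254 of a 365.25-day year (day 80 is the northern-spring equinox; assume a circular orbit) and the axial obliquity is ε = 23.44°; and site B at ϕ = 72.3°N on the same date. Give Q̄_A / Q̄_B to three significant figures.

— Configuration A (ϕ=+87.0°):
Solar longitude: L_s = 360° × (254 − 80)/365.25 = 171.499°.
sin δ = sin 23.44° × sin 171.499° = 0.05880, so δ = +3.371°.
cos h₀ = −tan(+87.0°) tan(+3.371°) = -1.1240 ≤ −1 ⇒ polar day, h₀ = π.
Bracket: h₀ sin ϕ sin δ + cos ϕ cos δ sin h₀ = 3.1416×0.99863×0.05880 + 0.05234×0.99827×0.00000 = 0.184473 + 0.000000 = 0.184473.
Q̄ = (S_0/π) × [bracket] = (1361/π) × 0.184473 = 79.917 W/m².
— Configuration B (ϕ=+72.3°):
cos h₀ = −tan(+72.3°) tan(+3.371°) = -0.1846, h₀ = 1.7564 rad.
Bracket: h₀ sin ϕ sin δ + cos ϕ cos δ sin h₀ = 1.7564×0.95266×0.05880 + 0.30403×0.99827×0.98282 = 0.098387 + 0.298290 = 0.396677.
Q̄ = (S_0/π) × [bracket] = (1361/π) × 0.396677 = 171.85 W/m².
Ratio Q̄_A / Q̄_B = 79.917 / 171.85 = 0.4650.

Q̄_A / Q̄_B ≈ 0.465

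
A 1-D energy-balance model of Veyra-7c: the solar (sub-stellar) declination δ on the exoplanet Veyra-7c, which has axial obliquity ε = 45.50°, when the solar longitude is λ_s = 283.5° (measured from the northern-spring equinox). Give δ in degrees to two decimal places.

δ = -43.91°

sin δ = sin ε · sin λ_s = sin 45.50° × sin 283.5° = -0.693543.
δ = arcsin(-0.693543) = -43.91°.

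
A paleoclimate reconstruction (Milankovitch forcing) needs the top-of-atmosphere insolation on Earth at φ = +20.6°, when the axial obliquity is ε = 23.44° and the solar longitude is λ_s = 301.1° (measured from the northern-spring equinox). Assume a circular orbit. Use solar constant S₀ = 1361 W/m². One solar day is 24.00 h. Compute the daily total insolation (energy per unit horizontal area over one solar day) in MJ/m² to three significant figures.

26.2 MJ/m²

Solar declination: sin δ = sin ε · sin λ_s = sin 23.44° × sin 301.1° = -0.34061, so δ = -19.914°.
cos H₀ = −tan(+20.6°) tan(-19.914°) = 0.1362, H₀ = 1.4342 rad.
Bracket: H₀ sin φ sin δ + cos φ cos δ sin H₀ = 1.4342×0.35184×-0.34061 + 0.93606×0.94020×0.99069 = -0.171875 + 0.871890 = 0.700015.
Q̄ = (S₀/π) × [bracket] = (1361/π) × 0.700015 = 303.26 W/m².
Daily total = Q̄ × 24.00 h × 3600 s/h = 303.26 × 24.00 × 3600 / 10⁶ = 26.20 MJ/m².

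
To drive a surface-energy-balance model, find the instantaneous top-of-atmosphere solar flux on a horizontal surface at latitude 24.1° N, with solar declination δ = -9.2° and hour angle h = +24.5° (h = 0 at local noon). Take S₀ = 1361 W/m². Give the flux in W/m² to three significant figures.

1.03e+03 W/m²

cos θ_z = sin φ sin δ + cos φ cos δ cos h = -0.065284 + 0.819959 = 0.754675.
Flux = S₀ · cos θ_z = 1361 × 0.754675 = 1027 W/m².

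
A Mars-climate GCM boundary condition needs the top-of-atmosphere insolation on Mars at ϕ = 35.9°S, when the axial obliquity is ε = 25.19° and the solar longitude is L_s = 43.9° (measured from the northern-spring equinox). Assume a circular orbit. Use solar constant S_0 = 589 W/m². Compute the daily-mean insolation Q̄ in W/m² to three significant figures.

Q̄ ≈ 97.8 W/m²

Solar declination: sin δ = sin ε · sin L_s = sin 25.19° × sin 43.9° = 0.29513, so δ = +17.165°.
cos h₀ = −tan(-35.9°) tan(+17.165°) = 0.2236, h₀ = 1.3453 rad.
Bracket: h₀ sin ϕ sin δ + cos ϕ cos δ sin h₀ = 1.3453×-0.58637×0.29513 + 0.81004×0.95546×0.97468 = -0.232811 + 0.754364 = 0.521553.
Q̄ = (S_0/π) × [bracket] = (589/π) × 0.521553 = 97.78 W/m².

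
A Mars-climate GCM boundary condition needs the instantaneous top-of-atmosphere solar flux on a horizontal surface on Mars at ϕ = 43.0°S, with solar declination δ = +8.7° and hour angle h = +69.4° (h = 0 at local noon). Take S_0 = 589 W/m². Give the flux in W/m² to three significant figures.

cos θ_z = sin ϕ sin δ + cos ϕ cos δ cos h = -0.103160 + 0.254360 = 0.151200.
Flux = S_0 · cos θ_z = 589 × 0.151200 = 89.06 W/m².

89.1 W/m²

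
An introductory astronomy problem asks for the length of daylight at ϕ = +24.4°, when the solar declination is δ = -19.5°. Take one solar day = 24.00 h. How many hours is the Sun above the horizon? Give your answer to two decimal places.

10.77 h

cos h₀ = −tan ϕ · tan δ = −tan(+24.4°) × tan(-19.500°) = 0.1606, so h₀ = 1.4095 rad = 80.76°.
Daylight = 2h₀/(2π) × 24.00 h = (1.4095/π) × 24.00 = 10.77 h.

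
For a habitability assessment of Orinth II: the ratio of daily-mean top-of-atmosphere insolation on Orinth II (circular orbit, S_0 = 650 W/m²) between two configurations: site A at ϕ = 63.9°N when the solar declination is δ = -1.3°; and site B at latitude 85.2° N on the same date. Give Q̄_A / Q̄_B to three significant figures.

Q̄_A / Q̄_B ≈ 7.97

— Configuration A (ϕ=+63.9°):
cos h₀ = −tan(+63.9°) tan(-1.300°) = 0.0463, h₀ = 1.5245 rad.
Bracket: h₀ sin ϕ sin δ + cos ϕ cos δ sin h₀ = 1.5245×0.89803×-0.02269 + 0.43994×0.99974×0.99893 = -0.031064 + 0.439355 = 0.408291.
Q̄ = (S_0/π) × [bracket] = (650/π) × 0.408291 = 84.476 W/m².
— Configuration B (ϕ=+85.2°):
cos h₀ = −tan(+85.2°) tan(-1.300°) = 0.2702, h₀ = 1.2971 rad.
Bracket: h₀ sin ϕ sin δ + cos ϕ cos δ sin h₀ = 1.2971×0.99649×-0.02269 + 0.08368×0.99974×0.96279 = -0.029328 + 0.080545 = 0.051217.
Q̄ = (S_0/π) × [bracket] = (650/π) × 0.051217 = 10.597 W/m².
Ratio Q̄_A / Q̄_B = 84.476 / 10.597 = 7.972.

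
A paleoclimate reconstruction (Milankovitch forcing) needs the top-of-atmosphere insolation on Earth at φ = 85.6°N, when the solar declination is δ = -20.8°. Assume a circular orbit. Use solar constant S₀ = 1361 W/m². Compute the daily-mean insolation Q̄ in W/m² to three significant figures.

Q̄ ≈ 0.00 W/m²

cos H₀ = −tan(+85.6°) tan(-20.800°) = 4.9368 ≥ 1 ⇒ polar night, H₀ = 0 and Q̄ = 0.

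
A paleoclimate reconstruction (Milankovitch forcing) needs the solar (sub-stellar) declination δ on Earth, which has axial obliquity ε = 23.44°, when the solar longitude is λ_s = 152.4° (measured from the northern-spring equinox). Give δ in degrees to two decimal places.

sin δ = sin ε · sin λ_s = sin 23.44° × sin 152.4° = 0.184294.
δ = arcsin(0.184294) = +10.62°.

δ = +10.62°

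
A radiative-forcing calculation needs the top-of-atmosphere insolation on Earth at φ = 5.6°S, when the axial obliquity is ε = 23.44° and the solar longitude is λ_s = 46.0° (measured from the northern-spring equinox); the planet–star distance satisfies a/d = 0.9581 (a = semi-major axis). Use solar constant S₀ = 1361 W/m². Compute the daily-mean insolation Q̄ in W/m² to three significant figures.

Q̄ ≈ 362 W/m²

Solar declination: sin δ = sin ε · sin λ_s = sin 23.44° × sin 46.0° = 0.28615, so δ = +16.627°.
cos H₀ = −tan(-5.6°) tan(+16.627°) = 0.0293, H₀ = 1.5415 rad.
Bracket: H₀ sin φ sin δ + cos φ cos δ sin H₀ = 1.5415×-0.09758×0.28615 + 0.99523×0.95819×0.99957 = -0.043043 + 0.953209 = 0.910166.
Inverse-square distance factor (a/d)² = 0.9581² = 0.917956.
Q̄ = (S₀/π) × 0.917956 × [bracket] = (1361/π) × 0.917956 × 0.910166 = 362.0 W/m².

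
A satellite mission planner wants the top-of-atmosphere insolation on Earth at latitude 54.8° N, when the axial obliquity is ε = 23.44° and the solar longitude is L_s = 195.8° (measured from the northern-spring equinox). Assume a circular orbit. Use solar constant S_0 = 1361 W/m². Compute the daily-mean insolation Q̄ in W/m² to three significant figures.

Solar declination: sin δ = sin ε · sin L_s = sin 23.44° × sin 195.8° = -0.10831, so δ = -6.218°.
cos h₀ = −tan(+54.8°) tan(-6.218°) = 0.1544, h₀ = 1.4157 rad.
Bracket: h₀ sin ϕ sin δ + cos ϕ cos δ sin h₀ = 1.4157×0.81714×-0.10831 + 0.57643×0.99412×0.98800 = -0.125296 + 0.566164 = 0.440868.
Q̄ = (S_0/π) × [bracket] = (1361/π) × 0.440868 = 191.0 W/m².

Q̄ ≈ 191 W/m²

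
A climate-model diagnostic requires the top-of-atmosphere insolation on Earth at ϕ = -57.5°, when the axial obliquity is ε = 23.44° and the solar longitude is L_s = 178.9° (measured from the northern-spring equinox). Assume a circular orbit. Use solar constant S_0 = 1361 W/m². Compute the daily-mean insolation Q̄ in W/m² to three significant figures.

Q̄ ≈ 228 W/m²

Solar declination: sin δ = sin ε · sin L_s = sin 23.44° × sin 178.9° = 0.00764, so δ = +0.438°.
cos h₀ = −tan(-57.5°) tan(+0.438°) = 0.0120, h₀ = 1.5588 rad.
Bracket: h₀ sin ϕ sin δ + cos ϕ cos δ sin h₀ = 1.5588×-0.84339×0.00764 + 0.53730×0.99997×0.99993 = -0.010044 + 0.537246 = 0.527202.
Q̄ = (S_0/π) × [bracket] = (1361/π) × 0.527202 = 228.4 W/m².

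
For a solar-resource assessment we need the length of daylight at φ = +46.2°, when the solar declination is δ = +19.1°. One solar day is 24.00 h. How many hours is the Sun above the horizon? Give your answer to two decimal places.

14.82 h

cos H₀ = −tan φ · tan δ = −tan(+46.2°) × tan(+19.100°) = -0.3611, so H₀ = 1.9402 rad = 111.17°.
Daylight = 2H₀/(2π) × 24.00 h = (1.9402/π) × 24.00 = 14.82 h.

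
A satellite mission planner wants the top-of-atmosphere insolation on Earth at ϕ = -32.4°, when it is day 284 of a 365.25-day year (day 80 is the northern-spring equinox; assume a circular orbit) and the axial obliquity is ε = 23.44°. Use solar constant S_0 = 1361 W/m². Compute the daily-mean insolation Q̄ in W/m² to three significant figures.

Solar longitude: L_s = 360° × (284 − 80)/365.25 = 201.068°.
sin δ = sin 23.44° × sin 201.068° = -0.14299, so δ = -8.221°.
cos h₀ = −tan(-32.4°) tan(-8.221°) = -0.0917, h₀ = 1.6626 rad.
Bracket: h₀ sin ϕ sin δ + cos ϕ cos δ sin h₀ = 1.6626×-0.53583×-0.14299 + 0.84433×0.98972×0.99579 = 0.127386 + 0.832132 = 0.959518.
Q̄ = (S_0/π) × [bracket] = (1361/π) × 0.959518 = 415.7 W/m².

Q̄ ≈ 416 W/m²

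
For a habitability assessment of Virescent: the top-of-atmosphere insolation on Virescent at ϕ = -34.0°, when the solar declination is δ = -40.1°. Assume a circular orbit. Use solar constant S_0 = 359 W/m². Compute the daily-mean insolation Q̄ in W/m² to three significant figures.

cos h₀ = −tan(-34.0°) tan(-40.100°) = -0.5680, h₀ = 2.1749 rad.
Bracket: h₀ sin ϕ sin δ + cos ϕ cos δ sin h₀ = 2.1749×-0.55919×-0.64412 + 0.82904×0.76492×0.82304 = 0.783367 + 0.521930 = 1.305297.
Q̄ = (S_0/π) × [bracket] = (359/π) × 1.305297 = 149.2 W/m².

Q̄ ≈ 149 W/m²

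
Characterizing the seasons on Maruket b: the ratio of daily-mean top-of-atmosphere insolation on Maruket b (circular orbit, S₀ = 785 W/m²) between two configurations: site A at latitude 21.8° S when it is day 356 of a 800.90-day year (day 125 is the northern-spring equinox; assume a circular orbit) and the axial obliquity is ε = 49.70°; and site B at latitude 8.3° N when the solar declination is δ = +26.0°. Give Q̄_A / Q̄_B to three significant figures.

— Configuration A (φ=-21.8°):
Solar longitude: λ_s = 360° × (356 − 125)/800.90 = 103.833°.
sin δ = sin 49.70° × sin 103.833° = 0.74055, so δ = +47.778°.
cos H₀ = −tan(-21.8°) tan(+47.778°) = 0.4408, H₀ = 1.1143 rad.
Bracket: H₀ sin φ sin δ + cos φ cos δ sin H₀ = 1.1143×-0.37137×0.74055 + 0.92849×0.67200×0.89762 = -0.306453 + 0.560066 = 0.253613.
Q̄ = (S₀/π) × [bracket] = (785/π) × 0.253613 = 63.371 W/m².
— Configuration B (φ=+8.3°):
cos H₀ = −tan(+8.3°) tan(+26.000°) = -0.0712, H₀ = 1.6420 rad.
Bracket: H₀ sin φ sin δ + cos φ cos δ sin H₀ = 1.6420×0.14436×0.43837 + 0.98953×0.89879×0.99747 = 0.103911 + 0.887130 = 0.991041.
Q̄ = (S₀/π) × [bracket] = (785/π) × 0.991041 = 247.63 W/m².
Ratio Q̄_A / Q̄_B = 63.371 / 247.63 = 0.2559.

Q̄_A / Q̄_B ≈ 0.256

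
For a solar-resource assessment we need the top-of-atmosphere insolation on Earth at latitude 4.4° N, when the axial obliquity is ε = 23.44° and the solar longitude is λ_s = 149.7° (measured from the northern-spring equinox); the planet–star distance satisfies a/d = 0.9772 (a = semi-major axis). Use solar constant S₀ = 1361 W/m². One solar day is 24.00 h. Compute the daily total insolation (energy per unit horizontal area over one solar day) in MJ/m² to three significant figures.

35.8 MJ/m²

Solar declination: sin δ = sin ε · sin λ_s = sin 23.44° × sin 149.7° = 0.20070, so δ = +11.578°.
cos H₀ = −tan(+4.4°) tan(+11.578°) = -0.0158, H₀ = 1.5866 rad.
Bracket: H₀ sin φ sin δ + cos φ cos δ sin H₀ = 1.5866×0.07672×0.20070 + 0.99705×0.97965×0.99988 = 0.024430 + 0.976643 = 1.001073.
Inverse-square distance factor (a/d)² = 0.9772² = 0.954920.
Q̄ = (S₀/π) × 0.954920 × [bracket] = (1361/π) × 0.954920 × 1.001073 = 414.13 W/m².
Daily total = Q̄ × 24.00 h × 3600 s/h = 414.13 × 24.00 × 3600 / 10⁶ = 35.78 MJ/m².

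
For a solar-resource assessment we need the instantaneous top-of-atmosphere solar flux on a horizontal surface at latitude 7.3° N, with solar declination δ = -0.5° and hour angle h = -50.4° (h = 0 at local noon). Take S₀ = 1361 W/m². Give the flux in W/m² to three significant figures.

859 W/m²

cos θ_z = sin φ sin δ + cos φ cos δ cos h = -0.001109 + 0.632233 = 0.631124.
Flux = S₀ · cos θ_z = 1361 × 0.631124 = 859.0 W/m².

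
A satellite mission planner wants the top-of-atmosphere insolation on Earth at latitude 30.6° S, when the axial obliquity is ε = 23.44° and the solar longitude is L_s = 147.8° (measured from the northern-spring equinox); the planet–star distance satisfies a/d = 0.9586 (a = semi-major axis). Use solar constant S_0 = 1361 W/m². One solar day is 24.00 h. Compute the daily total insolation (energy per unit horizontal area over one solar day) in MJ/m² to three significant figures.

Solar declination: sin δ = sin ε · sin L_s = sin 23.44° × sin 147.8° = 0.21197, so δ = +12.238°.
cos h₀ = −tan(-30.6°) tan(+12.238°) = 0.1283, h₀ = 1.4422 rad.
Bracket: h₀ sin ϕ sin δ + cos ϕ cos δ sin h₀ = 1.4422×-0.50904×0.21197 + 0.86074×0.97728×0.99174 = -0.155615 + 0.834236 = 0.678621.
Inverse-square distance factor (a/d)² = 0.9586² = 0.918914.
Q̄ = (S_0/π) × 0.918914 × [bracket] = (1361/π) × 0.918914 × 0.678621 = 270.15 W/m².
Daily total = Q̄ × 24.00 h × 3600 s/h = 270.15 × 24.00 × 3600 / 10⁶ = 23.34 MJ/m².

23.3 MJ/m²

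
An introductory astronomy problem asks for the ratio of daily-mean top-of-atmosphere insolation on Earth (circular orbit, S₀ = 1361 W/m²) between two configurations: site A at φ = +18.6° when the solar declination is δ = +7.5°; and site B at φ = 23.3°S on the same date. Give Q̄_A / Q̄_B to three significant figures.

— Configuration A (φ=+18.6°):
cos H₀ = −tan(+18.6°) tan(+7.500°) = -0.0443, H₀ = 1.6151 rad.
Bracket: H₀ sin φ sin δ + cos φ cos δ sin H₀ = 1.6151×0.31896×0.13053 + 0.94777×0.99144×0.99902 = 0.067243 + 0.938736 = 1.005979.
Q̄ = (S₀/π) × [bracket] = (1361/π) × 1.005979 = 435.81 W/m².
— Configuration B (φ=-23.3°):
cos H₀ = −tan(-23.3°) tan(+7.500°) = 0.0567, H₀ = 1.5141 rad.
Bracket: H₀ sin φ sin δ + cos φ cos δ sin H₀ = 1.5141×-0.39555×0.13053 + 0.91845×0.99144×0.99839 = -0.078175 + 0.909122 = 0.830947.
Q̄ = (S₀/π) × [bracket] = (1361/π) × 0.830947 = 359.98 W/m².
Ratio Q̄_A / Q̄_B = 435.81 / 359.98 = 1.211.

Q̄_A / Q̄_B ≈ 1.21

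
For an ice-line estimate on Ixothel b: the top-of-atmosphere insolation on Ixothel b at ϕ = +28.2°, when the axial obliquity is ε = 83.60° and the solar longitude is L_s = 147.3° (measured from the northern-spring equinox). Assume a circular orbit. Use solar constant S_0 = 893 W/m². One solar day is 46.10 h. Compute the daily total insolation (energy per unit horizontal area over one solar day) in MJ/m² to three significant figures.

55.9 MJ/m²

Solar declination: sin δ = sin ε · sin L_s = sin 83.60° × sin 147.3° = 0.53687, so δ = +32.471°.
cos h₀ = −tan(+28.2°) tan(+32.471°) = -0.3412, h₀ = 1.9190 rad.
Bracket: h₀ sin ϕ sin δ + cos ϕ cos δ sin h₀ = 1.9190×0.47255×0.53687 + 0.88130×0.84366×0.93999 = 0.486846 + 0.698899 = 1.185745.
Q̄ = (S_0/π) × [bracket] = (893/π) × 1.185745 = 337.05 W/m².
Daily total = Q̄ × 46.10 h × 3600 s/h = 337.05 × 46.10 × 3600 / 10⁶ = 55.94 MJ/m².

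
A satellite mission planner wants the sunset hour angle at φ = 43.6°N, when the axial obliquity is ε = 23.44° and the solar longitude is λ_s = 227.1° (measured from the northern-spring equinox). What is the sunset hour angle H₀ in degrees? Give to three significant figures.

H₀ = 73.1°

Solar declination: sin δ = sin ε · sin λ_s = sin 23.44° × sin 227.1° = -0.29140, so δ = -16.942°.
cos H₀ = −tan φ · tan δ = −tan(+43.6°) × tan(-16.942°) = 0.2901, so H₀ = 1.2765 rad = 73.14°.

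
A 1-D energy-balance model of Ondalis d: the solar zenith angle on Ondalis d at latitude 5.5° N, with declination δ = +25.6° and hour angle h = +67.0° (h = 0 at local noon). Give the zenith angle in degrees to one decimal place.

θ_z = 66.9°

cos θ_z = sin ϕ sin δ + cos ϕ cos δ cos h = 0.041414 + 0.350752 = 0.392166.
θ_z = arccos(0.392166) = 66.9°.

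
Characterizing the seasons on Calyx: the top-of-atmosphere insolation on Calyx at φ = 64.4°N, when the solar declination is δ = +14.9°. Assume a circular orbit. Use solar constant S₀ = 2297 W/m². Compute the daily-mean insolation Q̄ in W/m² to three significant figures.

cos H₀ = −tan(+64.4°) tan(+14.900°) = -0.5554, H₀ = 2.1596 rad.
Bracket: H₀ sin φ sin δ + cos φ cos δ sin H₀ = 2.1596×0.90183×0.25713 + 0.43209×0.96638×0.83162 = 0.500784 + 0.347254 = 0.848038.
Q̄ = (S₀/π) × [bracket] = (2297/π) × 0.848038 = 620.0 W/m².

Q̄ ≈ 620 W/m²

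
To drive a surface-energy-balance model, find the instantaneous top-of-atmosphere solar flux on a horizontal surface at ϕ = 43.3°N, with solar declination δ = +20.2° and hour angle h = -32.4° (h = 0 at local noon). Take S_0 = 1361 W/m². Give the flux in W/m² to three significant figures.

1.11e+03 W/m²

cos θ_z = sin ϕ sin δ + cos ϕ cos δ cos h = 0.236812 + 0.576684 = 0.813496.
Flux = S_0 · cos θ_z = 1361 × 0.813496 = 1107 W/m².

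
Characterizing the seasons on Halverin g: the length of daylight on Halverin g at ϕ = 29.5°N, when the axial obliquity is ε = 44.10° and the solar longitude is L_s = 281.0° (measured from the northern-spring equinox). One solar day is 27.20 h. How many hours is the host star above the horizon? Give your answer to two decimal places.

Solar declination: sin δ = sin ε · sin L_s = sin 44.10° × sin 281.0° = -0.68313, so δ = -43.088°.
cos h₀ = −tan ϕ · tan δ = −tan(+29.5°) × tan(-43.088°) = 0.5292, so h₀ = 1.0131 rad = 58.05°.
Daylight = 2h₀/(2π) × 27.20 h = (1.0131/π) × 27.20 = 8.77 h.

8.77 h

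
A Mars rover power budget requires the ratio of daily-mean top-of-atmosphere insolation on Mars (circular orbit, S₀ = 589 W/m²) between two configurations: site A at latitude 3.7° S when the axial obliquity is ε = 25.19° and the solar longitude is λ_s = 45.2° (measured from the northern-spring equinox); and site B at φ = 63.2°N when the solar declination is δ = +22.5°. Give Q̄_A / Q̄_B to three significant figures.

— Configuration A (φ=-3.7°):
Solar declination: sin δ = sin ε · sin λ_s = sin 25.19° × sin 45.2° = 0.30201, so δ = +17.578°.
cos H₀ = −tan(-3.7°) tan(+17.578°) = 0.0205, H₀ = 1.5503 rad.
Bracket: H₀ sin φ sin δ + cos φ cos δ sin H₀ = 1.5503×-0.06453×0.30201 + 0.99792×0.95331×0.99979 = -0.030213 + 0.951127 = 0.920914.
Q̄ = (S₀/π) × [bracket] = (589/π) × 0.920914 = 172.66 W/m².
— Configuration B (φ=+63.2°):
cos H₀ = −tan(+63.2°) tan(+22.500°) = -0.8200, H₀ = 2.5322 rad.
Bracket: H₀ sin φ sin δ + cos φ cos δ sin H₀ = 2.5322×0.89259×0.38268 + 0.45088×0.92388×0.57236 = 0.864940 + 0.238422 = 1.103362.
Q̄ = (S₀/π) × [bracket] = (589/π) × 1.103362 = 206.86 W/m².
Ratio Q̄_A / Q̄_B = 172.66 / 206.86 = 0.8347.

Q̄_A / Q̄_B ≈ 0.835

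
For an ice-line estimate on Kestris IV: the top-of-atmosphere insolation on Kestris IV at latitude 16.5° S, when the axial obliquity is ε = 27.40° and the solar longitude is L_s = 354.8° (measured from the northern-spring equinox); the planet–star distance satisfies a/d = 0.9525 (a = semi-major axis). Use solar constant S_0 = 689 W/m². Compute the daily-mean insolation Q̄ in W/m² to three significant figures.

Solar declination: sin δ = sin ε · sin L_s = sin 27.40° × sin 354.8° = -0.04171, so δ = -2.390°.
cos h₀ = −tan(-16.5°) tan(-2.390°) = -0.0124, h₀ = 1.5832 rad.
Bracket: h₀ sin ϕ sin δ + cos ϕ cos δ sin h₀ = 1.5832×-0.28402×-0.04171 + 0.95882×0.99913×0.99992 = 0.018755 + 0.957909 = 0.976664.
Inverse-square distance factor (a/d)² = 0.9525² = 0.907256.
Q̄ = (S_0/π) × 0.907256 × [bracket] = (689/π) × 0.907256 × 0.976664 = 194.3 W/m².

Q̄ ≈ 194 W/m²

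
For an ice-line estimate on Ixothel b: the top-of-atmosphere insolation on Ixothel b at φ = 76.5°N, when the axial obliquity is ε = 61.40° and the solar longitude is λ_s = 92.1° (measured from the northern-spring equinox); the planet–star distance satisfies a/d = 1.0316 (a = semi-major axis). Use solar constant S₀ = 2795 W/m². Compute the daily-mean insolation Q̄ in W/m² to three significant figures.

Q̄ ≈ 2.54e+03 W/m²

Solar declination: sin δ = sin ε · sin λ_s = sin 61.40° × sin 92.1° = 0.87739, so δ = +61.330°.
cos H₀ = −tan(+76.5°) tan(+61.330°) = -7.6174 ≤ −1 ⇒ polar day, H₀ = π.
Bracket: H₀ sin φ sin δ + cos φ cos δ sin H₀ = 3.1416×0.97237×0.87739 + 0.23345×0.47977×0.00000 = 2.680249 + 0.000000 = 2.680249.
Inverse-square distance factor (a/d)² = 1.0316² = 1.064199.
Q̄ = (S₀/π) × 1.064199 × [bracket] = (2795/π) × 1.064199 × 2.680249 = 2538 W/m².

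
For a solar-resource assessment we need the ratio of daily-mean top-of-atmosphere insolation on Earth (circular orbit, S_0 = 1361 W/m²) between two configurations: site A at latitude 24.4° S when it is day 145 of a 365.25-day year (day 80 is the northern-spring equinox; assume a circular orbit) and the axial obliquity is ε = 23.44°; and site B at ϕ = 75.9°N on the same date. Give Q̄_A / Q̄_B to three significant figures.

— Configuration A (ϕ=-24.4°):
Solar longitude: L_s = 360° × (145 − 80)/365.25 = 64.066°.
sin δ = sin 23.44° × sin 64.066° = 0.35773, so δ = +20.961°.
cos h₀ = −tan(-24.4°) tan(+20.961°) = 0.1738, h₀ = 1.3961 rad.
Bracket: h₀ sin ϕ sin δ + cos ϕ cos δ sin h₀ = 1.3961×-0.41310×0.35773 + 0.91068×0.93383×0.98479 = -0.206313 + 0.837485 = 0.631172.
Q̄ = (S_0/π) × [bracket] = (1361/π) × 0.631172 = 273.44 W/m².
— Configuration B (ϕ=+75.9°):
cos h₀ = −tan(+75.9°) tan(+20.961°) = -1.5251 ≤ −1 ⇒ polar day, h₀ = π.
Bracket: h₀ sin ϕ sin δ + cos ϕ cos δ sin h₀ = 3.1416×0.96987×0.35773 + 0.24362×0.93383×0.00000 = 1.089983 + 0.000000 = 1.089983.
Q̄ = (S_0/π) × [bracket] = (1361/π) × 1.089983 = 472.20 W/m².
Ratio Q̄_A / Q̄_B = 273.44 / 472.20 = 0.5791.

Q̄_A / Q̄_B ≈ 0.579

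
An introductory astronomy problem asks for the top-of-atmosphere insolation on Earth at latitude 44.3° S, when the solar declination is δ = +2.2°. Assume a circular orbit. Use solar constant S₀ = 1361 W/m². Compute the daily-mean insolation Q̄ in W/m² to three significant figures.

cos H₀ = −tan(-44.3°) tan(+2.200°) = 0.0375, H₀ = 1.5333 rad.
Bracket: H₀ sin φ sin δ + cos φ cos δ sin H₀ = 1.5333×-0.69842×0.03839 + 0.71569×0.99926×0.99930 = -0.041111 + 0.714660 = 0.673549.
Q̄ = (S₀/π) × [bracket] = (1361/π) × 0.673549 = 291.8 W/m².

Q̄ ≈ 292 W/m²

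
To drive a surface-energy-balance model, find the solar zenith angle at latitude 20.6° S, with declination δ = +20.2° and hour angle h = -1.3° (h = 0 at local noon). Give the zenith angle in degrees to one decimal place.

cos θ_z = sin φ sin δ + cos φ cos δ cos h = -0.121490 + 0.878259 = 0.756769.
θ_z = arccos(0.756769) = 40.8°.

θ_z = 40.8°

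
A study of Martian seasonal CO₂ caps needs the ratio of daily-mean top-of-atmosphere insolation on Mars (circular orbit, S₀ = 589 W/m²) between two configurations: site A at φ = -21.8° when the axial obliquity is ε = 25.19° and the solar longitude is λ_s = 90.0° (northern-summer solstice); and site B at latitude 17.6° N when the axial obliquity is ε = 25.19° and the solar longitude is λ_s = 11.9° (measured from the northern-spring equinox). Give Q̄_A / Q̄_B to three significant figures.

— Configuration A (φ=-21.8°):
Solar declination: sin δ = sin ε · sin λ_s = sin 25.19° × sin 90.0° = 0.42562, so δ = +25.190°.
cos H₀ = −tan(-21.8°) tan(+25.190°) = 0.1881, H₀ = 1.3815 rad.
Bracket: H₀ sin φ sin δ + cos φ cos δ sin H₀ = 1.3815×-0.37137×0.42562 + 0.92849×0.90490×0.98214 = -0.218363 + 0.825185 = 0.606822.
Q̄ = (S₀/π) × [bracket] = (589/π) × 0.606822 = 113.77 W/m².
— Configuration B (φ=+17.6°):
Solar declination: sin δ = sin ε · sin λ_s = sin 25.19° × sin 11.9° = 0.08776, so δ = +5.035°.
cos H₀ = −tan(+17.6°) tan(+5.035°) = -0.0279, H₀ = 1.5987 rad.
Bracket: H₀ sin φ sin δ + cos φ cos δ sin H₀ = 1.5987×0.30237×0.08776 + 0.95319×0.99614×0.99961 = 0.042423 + 0.949140 = 0.991563.
Q̄ = (S₀/π) × [bracket] = (589/π) × 0.991563 = 185.90 W/m².
Ratio Q̄_A / Q̄_B = 113.77 / 185.90 = 0.6120.

Q̄_A / Q̄_B ≈ 0.612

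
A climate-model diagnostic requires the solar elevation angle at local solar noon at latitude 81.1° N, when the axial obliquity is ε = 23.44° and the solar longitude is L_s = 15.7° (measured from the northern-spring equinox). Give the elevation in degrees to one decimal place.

Solar declination: sin δ = sin ε · sin L_s = sin 23.44° × sin 15.7° = 0.10764, so δ = +6.179°.
At local noon the hour angle is zero, so the zenith angle equals |ϕ − δ| = |+81.1° − (+6.179°)| = 74.921°.
Elevation = 90° − 74.921° = 15.1°.

15.1°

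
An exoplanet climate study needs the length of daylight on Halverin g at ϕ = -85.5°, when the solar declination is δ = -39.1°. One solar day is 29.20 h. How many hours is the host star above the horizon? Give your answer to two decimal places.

Sunrise equation: cos h₀ = −tan ϕ · tan δ = -10.3261 ≤ −1, so the host star never sets (polar day) and h₀ = π.
Daylight = 2h₀/(2π) × 29.20 h = (3.1416/π) × 29.20 = 29.20 h.

29.20 h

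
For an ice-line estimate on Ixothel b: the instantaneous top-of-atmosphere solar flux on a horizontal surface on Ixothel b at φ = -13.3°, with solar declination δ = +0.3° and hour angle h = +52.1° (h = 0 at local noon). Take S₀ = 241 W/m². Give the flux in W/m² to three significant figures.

cos θ_z = sin φ sin δ + cos φ cos δ cos h = -0.001205 + 0.597801 = 0.596596.
Flux = S₀ · cos θ_z = 241 × 0.596596 = 143.8 W/m².

144 W/m²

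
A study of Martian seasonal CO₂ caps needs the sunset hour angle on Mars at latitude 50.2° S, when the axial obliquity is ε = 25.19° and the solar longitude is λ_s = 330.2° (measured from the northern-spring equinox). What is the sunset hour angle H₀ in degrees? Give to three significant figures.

H₀ = 105°

Solar declination: sin δ = sin ε · sin λ_s = sin 25.19° × sin 330.2° = -0.21152, so δ = -12.212°.
cos H₀ = −tan φ · tan δ = −tan(-50.2°) × tan(-12.212°) = -0.2598, so H₀ = 1.8336 rad = 105.06°.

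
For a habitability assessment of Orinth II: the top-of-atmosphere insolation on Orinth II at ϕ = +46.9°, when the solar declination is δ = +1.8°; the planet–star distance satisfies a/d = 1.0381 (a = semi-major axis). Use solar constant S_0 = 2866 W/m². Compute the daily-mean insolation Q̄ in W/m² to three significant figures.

Q̄ ≈ 707 W/m²

cos h₀ = −tan(+46.9°) tan(+1.800°) = -0.0336, h₀ = 1.6044 rad.
Bracket: h₀ sin ϕ sin δ + cos ϕ cos δ sin h₀ = 1.6044×0.73016×0.03141 + 0.68327×0.99951×0.99944 = 0.036796 + 0.682553 = 0.719349.
Inverse-square distance factor (a/d)² = 1.0381² = 1.077652.
Q̄ = (S_0/π) × 1.077652 × [bracket] = (2866/π) × 1.077652 × 0.719349 = 707.2 W/m².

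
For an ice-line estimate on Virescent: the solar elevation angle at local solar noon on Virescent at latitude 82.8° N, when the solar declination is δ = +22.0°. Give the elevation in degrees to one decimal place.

At local noon the hour angle is zero, so the zenith angle equals |φ − δ| = |+82.8° − (+22.000°)| = 60.800°.
Elevation = 90° − 60.800° = 29.2°.

29.2°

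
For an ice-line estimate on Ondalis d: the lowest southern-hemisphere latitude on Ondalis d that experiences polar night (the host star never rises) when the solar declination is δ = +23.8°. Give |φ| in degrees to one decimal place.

Polar night requires cos H₀ = −tan φ tan δ ≥ 1, i.e. tan φ tan δ ≤ −1.
The boundary is |tan φ| · |tan δ| = 1, so |φ| = 90° − |δ| = 90° − 23.8° = 66.2° in the southern hemisphere.

|φ| = 66.2°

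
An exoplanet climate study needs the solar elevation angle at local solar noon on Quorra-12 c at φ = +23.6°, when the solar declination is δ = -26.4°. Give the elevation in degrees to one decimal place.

40.0°

At local noon the hour angle is zero, so the zenith angle equals |φ − δ| = |+23.6° − (-26.400°)| = 50.000°.
Elevation = 90° − 50.000° = 40.0°.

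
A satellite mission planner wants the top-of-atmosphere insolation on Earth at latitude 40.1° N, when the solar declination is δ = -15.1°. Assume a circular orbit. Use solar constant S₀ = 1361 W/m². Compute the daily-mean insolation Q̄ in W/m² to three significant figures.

Q̄ ≈ 214 W/m²

cos H₀ = −tan(+40.1°) tan(-15.100°) = 0.2272, H₀ = 1.3416 rad.
Bracket: H₀ sin φ sin δ + cos φ cos δ sin H₀ = 1.3416×0.64412×-0.26050 + 0.76492×0.96547×0.97385 = -0.225111 + 0.719195 = 0.494084.
Q̄ = (S₀/π) × [bracket] = (1361/π) × 0.494084 = 214.0 W/m².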